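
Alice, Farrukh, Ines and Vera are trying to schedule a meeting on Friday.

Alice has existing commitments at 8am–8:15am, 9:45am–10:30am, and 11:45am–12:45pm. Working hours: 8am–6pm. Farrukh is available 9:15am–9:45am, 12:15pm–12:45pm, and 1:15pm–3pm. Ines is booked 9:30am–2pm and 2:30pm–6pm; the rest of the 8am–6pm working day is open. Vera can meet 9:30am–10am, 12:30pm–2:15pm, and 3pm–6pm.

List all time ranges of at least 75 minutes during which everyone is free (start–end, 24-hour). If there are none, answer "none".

none

Alice free within 08:00–18:00: 08:15–09:45, 10:30–11:45, 12:45–18:00.
Ines free within 08:00–18:00: 08:00–09:30, 14:00–14:30.
Alice ∩ Farrukh: 09:15–09:45, 13:15–15:00.
Alice ∩ Farrukh ∩ Ines: 09:15–09:30, 14:00–14:30.
Alice ∩ Farrukh ∩ Ines ∩ Vera: 14:00–14:15.
Windows ≥ 75 min: (none).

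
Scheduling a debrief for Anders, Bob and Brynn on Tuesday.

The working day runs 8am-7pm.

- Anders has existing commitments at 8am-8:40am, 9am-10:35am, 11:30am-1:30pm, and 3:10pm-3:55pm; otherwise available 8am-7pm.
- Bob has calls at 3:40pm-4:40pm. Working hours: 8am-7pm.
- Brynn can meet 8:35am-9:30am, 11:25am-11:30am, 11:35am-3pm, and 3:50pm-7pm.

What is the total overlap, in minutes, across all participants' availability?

Anders free within 08:00–19:00: 08:40–09:00, 10:35–11:30, 13:30–15:10, 15:55–19:00.
Bob free within 08:00–19:00: 08:00–15:40, 16:40–19:00.
Anders ∩ Bob: 08:40–09:00, 10:35–11:30, 13:30–15:10, 16:40–19:00.
Anders ∩ Bob ∩ Brynn: 08:40–09:00, 11:25–11:30, 13:30–15:00, 16:40–19:00.
Total common minutes: 20 + 5 + 90 + 140 = 255.

255 minutes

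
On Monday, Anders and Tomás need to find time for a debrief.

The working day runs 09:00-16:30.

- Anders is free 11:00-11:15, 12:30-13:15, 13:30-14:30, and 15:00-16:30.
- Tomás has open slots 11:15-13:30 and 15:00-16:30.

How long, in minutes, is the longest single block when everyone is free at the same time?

Anders ∩ Tomás: 12:30–13:15, 15:00–16:30.
Common window lengths: 45, 90 min; longest is 90.

90 minutes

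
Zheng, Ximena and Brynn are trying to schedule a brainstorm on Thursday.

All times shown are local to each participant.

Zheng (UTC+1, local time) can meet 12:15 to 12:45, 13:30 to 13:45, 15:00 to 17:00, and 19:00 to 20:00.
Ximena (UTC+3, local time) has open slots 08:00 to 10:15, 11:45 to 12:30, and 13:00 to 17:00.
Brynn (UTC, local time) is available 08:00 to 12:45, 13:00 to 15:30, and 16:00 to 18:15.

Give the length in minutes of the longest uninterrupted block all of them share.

Zheng → UTC: 11:15–11:45, 12:30–12:45, 14:00–16:00, 18:00–19:00.
Ximena → UTC: 05:00–07:15, 08:45–09:30, 10:00–14:00.
Brynn → UTC: 08:00–12:45, 13:00–15:30, 16:00–18:15.
Zheng ∩ Ximena: 11:15–11:45, 12:30–12:45.
Zheng ∩ Ximena ∩ Brynn: 11:15–11:45, 12:30–12:45.
Common window lengths: 30, 15 min; longest is 30.

30 minutes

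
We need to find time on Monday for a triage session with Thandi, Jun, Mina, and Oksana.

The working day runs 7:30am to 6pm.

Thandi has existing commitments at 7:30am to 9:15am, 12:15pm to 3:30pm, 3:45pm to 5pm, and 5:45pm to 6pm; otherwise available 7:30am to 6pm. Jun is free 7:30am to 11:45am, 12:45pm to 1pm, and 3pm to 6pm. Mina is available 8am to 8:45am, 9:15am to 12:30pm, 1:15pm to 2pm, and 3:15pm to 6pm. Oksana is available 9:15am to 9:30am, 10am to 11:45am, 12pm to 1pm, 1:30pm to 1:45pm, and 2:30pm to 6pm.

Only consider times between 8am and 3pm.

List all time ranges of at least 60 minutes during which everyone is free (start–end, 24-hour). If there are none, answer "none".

Thandi free within 07:30–18:00: 09:15–12:15, 15:30–15:45, 17:00–17:45.
Thandi ∩ Jun: 09:15–11:45, 15:30–15:45, 17:00–17:45.
Thandi ∩ Jun ∩ Mina: 09:15–11:45, 15:30–15:45, 17:00–17:45.
Thandi ∩ Jun ∩ Mina ∩ Oksana: 09:15–09:30, 10:00–11:45, 15:30–15:45, 17:00–17:45.
Restricted to 08:00–15:00: 09:15–09:30, 10:00–11:45.
Windows ≥ 60 min: 10:00–11:45.

10:00–11:45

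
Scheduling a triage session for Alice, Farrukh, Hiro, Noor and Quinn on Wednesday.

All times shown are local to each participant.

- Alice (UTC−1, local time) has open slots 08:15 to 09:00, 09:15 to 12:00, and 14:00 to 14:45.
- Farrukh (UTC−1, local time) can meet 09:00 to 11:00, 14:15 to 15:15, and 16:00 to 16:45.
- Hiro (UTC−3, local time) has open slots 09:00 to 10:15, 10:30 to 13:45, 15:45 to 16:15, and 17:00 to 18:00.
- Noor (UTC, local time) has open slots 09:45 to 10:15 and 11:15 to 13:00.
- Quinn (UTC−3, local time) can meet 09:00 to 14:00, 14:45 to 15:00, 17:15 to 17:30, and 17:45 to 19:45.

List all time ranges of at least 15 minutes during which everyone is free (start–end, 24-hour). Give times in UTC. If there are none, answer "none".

none

Alice → UTC: 09:15–10:00, 10:15–13:00, 15:00–15:45.
Farrukh → UTC: 10:00–12:00, 15:15–16:15, 17:00–17:45.
Hiro → UTC: 12:00–13:15, 13:30–16:45, 18:45–19:15, 20:00–21:00.
Noor → UTC: 09:45–10:15, 11:15–13:00.
Quinn → UTC: 12:00–17:00, 17:45–18:00, 20:15–20:30, 20:45–22:45.
Alice ∩ Farrukh: 10:15–12:00, 15:15–15:45.
Alice ∩ Farrukh ∩ Hiro: 15:15–15:45.
Alice ∩ Farrukh ∩ Hiro ∩ Noor: (none).
Alice ∩ Farrukh ∩ Hiro ∩ Noor ∩ Quinn: (none).
Windows ≥ 15 min: (none).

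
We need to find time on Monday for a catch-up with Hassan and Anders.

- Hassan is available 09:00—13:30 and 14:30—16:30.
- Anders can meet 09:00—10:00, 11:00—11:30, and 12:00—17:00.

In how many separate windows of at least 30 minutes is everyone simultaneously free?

4

Hassan ∩ Anders: 09:00–10:00, 11:00–11:30, 12:00–13:30, 14:30–16:30.
Windows ≥ 30 min: 09:00–10:00, 11:00–11:30, 12:00–13:30, 14:30–16:30.
That's 4 windows.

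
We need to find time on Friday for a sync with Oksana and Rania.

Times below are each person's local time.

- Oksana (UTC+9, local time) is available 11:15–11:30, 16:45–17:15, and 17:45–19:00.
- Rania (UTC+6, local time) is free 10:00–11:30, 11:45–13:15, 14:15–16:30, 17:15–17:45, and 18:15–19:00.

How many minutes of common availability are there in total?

Oksana → UTC: 02:15–02:30, 07:45–08:15, 08:45–10:00.
Rania → UTC: 04:00–05:30, 05:45–07:15, 08:15–10:30, 11:15–11:45, 12:15–13:00.
Oksana ∩ Rania: 08:45–10:00.
Total common minutes: 75.

75 minutes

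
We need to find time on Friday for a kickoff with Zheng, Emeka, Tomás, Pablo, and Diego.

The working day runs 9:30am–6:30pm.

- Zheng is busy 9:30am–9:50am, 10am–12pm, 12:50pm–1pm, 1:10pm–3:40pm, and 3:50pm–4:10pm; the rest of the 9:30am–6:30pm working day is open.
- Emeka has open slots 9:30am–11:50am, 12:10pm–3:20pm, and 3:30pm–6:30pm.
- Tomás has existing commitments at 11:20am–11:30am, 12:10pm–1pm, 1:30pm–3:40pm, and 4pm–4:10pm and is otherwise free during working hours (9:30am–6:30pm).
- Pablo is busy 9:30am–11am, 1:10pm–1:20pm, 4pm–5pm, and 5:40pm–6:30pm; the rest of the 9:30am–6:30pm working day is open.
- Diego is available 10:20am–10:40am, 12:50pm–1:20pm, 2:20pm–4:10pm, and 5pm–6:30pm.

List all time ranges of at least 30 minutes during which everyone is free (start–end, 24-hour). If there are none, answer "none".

Zheng free within 09:30–18:30: 09:50–10:00, 12:00–12:50, 13:00–13:10, 15:40–15:50, 16:10–18:30.
Tomás free within 09:30–18:30: 09:30–11:20, 11:30–12:10, 13:00–13:30, 15:40–16:00, 16:10–18:30.
Pablo free within 09:30–18:30: 11:00–13:10, 13:20–16:00, 17:00–17:40.
Zheng ∩ Emeka: 09:50–10:00, 12:10–12:50, 13:00–13:10, 15:40–15:50, 16:10–18:30.
Zheng ∩ Emeka ∩ Tomás: 09:50–10:00, 13:00–13:10, 15:40–15:50, 16:10–18:30.
Zheng ∩ Emeka ∩ Tomás ∩ Pablo: 13:00–13:10, 15:40–15:50, 17:00–17:40.
Zheng ∩ Emeka ∩ Tomás ∩ Pablo ∩ Diego: 13:00–13:10, 15:40–15:50, 17:00–17:40.
Windows ≥ 30 min: 17:00–17:40.

17:00–17:40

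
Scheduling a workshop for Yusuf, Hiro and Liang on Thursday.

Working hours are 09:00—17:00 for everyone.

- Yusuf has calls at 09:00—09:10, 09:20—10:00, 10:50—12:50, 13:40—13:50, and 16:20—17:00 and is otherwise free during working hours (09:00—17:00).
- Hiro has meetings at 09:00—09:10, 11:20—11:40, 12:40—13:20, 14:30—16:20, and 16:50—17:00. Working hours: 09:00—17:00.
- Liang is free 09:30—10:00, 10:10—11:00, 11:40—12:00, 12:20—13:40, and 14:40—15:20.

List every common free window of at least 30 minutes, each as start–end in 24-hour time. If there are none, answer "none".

10:10–10:50

Yusuf free within 09:00–17:00: 09:10–09:20, 10:00–10:50, 12:50–13:40, 13:50–16:20.
Hiro free within 09:00–17:00: 09:10–11:20, 11:40–12:40, 13:20–14:30, 16:20–16:50.
Yusuf ∩ Hiro: 09:10–09:20, 10:00–10:50, 13:20–13:40, 13:50–14:30.
Yusuf ∩ Hiro ∩ Liang: 10:10–10:50, 13:20–13:40.
Windows ≥ 30 min: 10:10–10:50.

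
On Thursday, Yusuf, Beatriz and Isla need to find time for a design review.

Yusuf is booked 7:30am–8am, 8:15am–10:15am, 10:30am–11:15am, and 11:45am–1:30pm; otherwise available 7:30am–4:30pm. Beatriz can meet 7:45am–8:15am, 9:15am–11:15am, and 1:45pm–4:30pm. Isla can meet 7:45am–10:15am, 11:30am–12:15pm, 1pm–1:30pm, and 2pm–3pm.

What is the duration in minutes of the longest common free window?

60 minutes

Yusuf free within 07:30–16:30: 08:00–08:15, 10:15–10:30, 11:15–11:45, 13:30–16:30.
Yusuf ∩ Beatriz: 08:00–08:15, 10:15–10:30, 13:45–16:30.
Yusuf ∩ Beatriz ∩ Isla: 08:00–08:15, 14:00–15:00.
Common window lengths: 15, 60 min; longest is 60.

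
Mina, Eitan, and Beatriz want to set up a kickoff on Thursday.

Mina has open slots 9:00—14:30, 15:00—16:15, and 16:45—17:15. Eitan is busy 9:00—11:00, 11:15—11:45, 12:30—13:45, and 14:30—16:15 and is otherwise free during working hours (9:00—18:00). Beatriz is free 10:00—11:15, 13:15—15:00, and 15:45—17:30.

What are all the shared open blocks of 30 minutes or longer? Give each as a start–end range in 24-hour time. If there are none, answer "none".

Eitan free within 09:00–18:00: 11:00–11:15, 11:45–12:30, 13:45–14:30, 16:15–18:00.
Mina ∩ Eitan: 11:00–11:15, 11:45–12:30, 13:45–14:30, 16:45–17:15.
Mina ∩ Eitan ∩ Beatriz: 11:00–11:15, 13:45–14:30, 16:45–17:15.
Windows ≥ 30 min: 13:45–14:30, 16:45–17:15.

13:45–14:30, 16:45–17:15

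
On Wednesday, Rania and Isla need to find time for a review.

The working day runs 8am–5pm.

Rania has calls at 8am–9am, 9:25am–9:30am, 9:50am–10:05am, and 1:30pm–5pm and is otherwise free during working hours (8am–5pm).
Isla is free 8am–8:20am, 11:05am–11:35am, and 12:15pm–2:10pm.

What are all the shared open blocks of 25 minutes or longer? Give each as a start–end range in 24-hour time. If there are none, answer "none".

11:05–11:35, 12:15–13:30

Rania free within 08:00–17:00: 09:00–09:25, 09:30–09:50, 10:05–13:30.
Rania ∩ Isla: 11:05–11:35, 12:15–13:30.
Windows ≥ 25 min: 11:05–11:35, 12:15–13:30.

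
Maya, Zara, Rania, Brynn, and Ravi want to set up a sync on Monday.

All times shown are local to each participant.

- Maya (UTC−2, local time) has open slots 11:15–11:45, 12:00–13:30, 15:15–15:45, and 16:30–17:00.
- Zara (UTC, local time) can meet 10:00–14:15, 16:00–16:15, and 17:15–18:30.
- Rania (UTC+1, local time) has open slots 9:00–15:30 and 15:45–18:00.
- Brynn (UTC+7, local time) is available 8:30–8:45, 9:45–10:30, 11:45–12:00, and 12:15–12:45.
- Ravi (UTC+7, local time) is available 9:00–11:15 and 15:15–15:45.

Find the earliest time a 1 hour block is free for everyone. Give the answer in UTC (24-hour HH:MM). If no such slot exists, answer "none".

none

Maya → UTC: 13:15–13:45, 14:00–15:30, 17:15–17:45, 18:30–19:00.
Zara → UTC: 10:00–14:15, 16:00–16:15, 17:15–18:30.
Rania → UTC: 08:00–14:30, 14:45–17:00.
Brynn → UTC: 01:30–01:45, 02:45–03:30, 04:45–05:00, 05:15–05:45.
Ravi → UTC: 02:00–04:15, 08:15–08:45.
Maya ∩ Zara: 13:15–13:45, 14:00–14:15, 17:15–17:45.
Maya ∩ Zara ∩ Rania: 13:15–13:45, 14:00–14:15.
Maya ∩ Zara ∩ Rania ∩ Brynn: (none).
Maya ∩ Zara ∩ Rania ∩ Brynn ∩ Ravi: (none).
Windows ≥ 60 min: (none).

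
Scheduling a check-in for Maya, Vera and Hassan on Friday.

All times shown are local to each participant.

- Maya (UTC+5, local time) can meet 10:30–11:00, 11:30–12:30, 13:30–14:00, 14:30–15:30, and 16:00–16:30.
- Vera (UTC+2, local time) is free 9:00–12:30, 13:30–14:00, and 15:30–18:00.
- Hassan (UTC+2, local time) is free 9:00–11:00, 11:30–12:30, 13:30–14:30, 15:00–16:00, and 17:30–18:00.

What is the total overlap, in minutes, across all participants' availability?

Maya → UTC: 05:30–06:00, 06:30–07:30, 08:30–09:00, 09:30–10:30, 11:00–11:30.
Vera → UTC: 07:00–10:30, 11:30–12:00, 13:30–16:00.
Hassan → UTC: 07:00–09:00, 09:30–10:30, 11:30–12:30, 13:00–14:00, 15:30–16:00.
Maya ∩ Vera: 07:00–07:30, 08:30–09:00, 09:30–10:30.
Maya ∩ Vera ∩ Hassan: 07:00–07:30, 08:30–09:00, 09:30–10:30.
Total common minutes: 30 + 30 + 60 = 120.

120 minutes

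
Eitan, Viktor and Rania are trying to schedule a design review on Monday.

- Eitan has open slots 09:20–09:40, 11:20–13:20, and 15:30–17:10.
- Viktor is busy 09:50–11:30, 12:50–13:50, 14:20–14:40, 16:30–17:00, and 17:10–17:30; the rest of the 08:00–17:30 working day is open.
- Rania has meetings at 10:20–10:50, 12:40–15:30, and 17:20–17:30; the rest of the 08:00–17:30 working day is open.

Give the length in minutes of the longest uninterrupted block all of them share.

Viktor free within 08:00–17:30: 08:00–09:50, 11:30–12:50, 13:50–14:20, 14:40–16:30, 17:00–17:10.
Rania free within 08:00–17:30: 08:00–10:20, 10:50–12:40, 15:30–17:20.
Eitan ∩ Viktor: 09:20–09:40, 11:30–12:50, 15:30–16:30, 17:00–17:10.
Eitan ∩ Viktor ∩ Rania: 09:20–09:40, 11:30–12:40, 15:30–16:30, 17:00–17:10.
Common window lengths: 20, 70, 60, 10 min; longest is 70.

70 minutes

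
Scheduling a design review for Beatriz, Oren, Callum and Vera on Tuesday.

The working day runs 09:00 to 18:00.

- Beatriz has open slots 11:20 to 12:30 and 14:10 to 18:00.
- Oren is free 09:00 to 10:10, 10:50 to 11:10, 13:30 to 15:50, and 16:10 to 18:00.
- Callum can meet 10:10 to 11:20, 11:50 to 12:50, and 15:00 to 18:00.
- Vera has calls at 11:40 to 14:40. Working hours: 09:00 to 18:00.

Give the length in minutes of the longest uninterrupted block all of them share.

Vera free within 09:00–18:00: 09:00–11:40, 14:40–18:00.
Beatriz ∩ Oren: 14:10–15:50, 16:10–18:00.
Beatriz ∩ Oren ∩ Callum: 15:00–15:50, 16:10–18:00.
Beatriz ∩ Oren ∩ Callum ∩ Vera: 15:00–15:50, 16:10–18:00.
Common window lengths: 50, 110 min; longest is 110.

110 minutes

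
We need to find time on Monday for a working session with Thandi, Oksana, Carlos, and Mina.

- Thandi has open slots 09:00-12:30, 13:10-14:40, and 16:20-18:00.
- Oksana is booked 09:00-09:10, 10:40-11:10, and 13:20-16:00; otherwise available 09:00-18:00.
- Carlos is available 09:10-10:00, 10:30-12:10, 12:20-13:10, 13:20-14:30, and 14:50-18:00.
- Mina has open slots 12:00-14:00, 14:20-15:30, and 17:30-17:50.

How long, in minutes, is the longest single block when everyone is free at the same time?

20 minutes

Oksana free within 09:00–18:00: 09:10–10:40, 11:10–13:20, 16:00–18:00.
Thandi ∩ Oksana: 09:10–10:40, 11:10–12:30, 13:10–13:20, 16:20–18:00.
Thandi ∩ Oksana ∩ Carlos: 09:10–10:00, 10:30–10:40, 11:10–12:10, 12:20–12:30, 16:20–18:00.
Thandi ∩ Oksana ∩ Carlos ∩ Mina: 12:00–12:10, 12:20–12:30, 17:30–17:50.
Common window lengths: 10, 10, 20 min; longest is 20.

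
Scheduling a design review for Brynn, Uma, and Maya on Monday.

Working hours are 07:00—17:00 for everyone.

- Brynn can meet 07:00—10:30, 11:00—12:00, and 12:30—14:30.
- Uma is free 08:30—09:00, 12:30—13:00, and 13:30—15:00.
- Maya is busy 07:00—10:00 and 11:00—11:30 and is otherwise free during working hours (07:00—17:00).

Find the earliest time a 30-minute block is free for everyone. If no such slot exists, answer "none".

Maya free within 07:00–17:00: 10:00–11:00, 11:30–17:00.
Brynn ∩ Uma: 08:30–09:00, 12:30–13:00, 13:30–14:30.
Brynn ∩ Uma ∩ Maya: 12:30–13:00, 13:30–14:30.
Windows ≥ 30 min: 12:30–13:00, 13:30–14:30.
Earliest such window starts at 12:30.

12:30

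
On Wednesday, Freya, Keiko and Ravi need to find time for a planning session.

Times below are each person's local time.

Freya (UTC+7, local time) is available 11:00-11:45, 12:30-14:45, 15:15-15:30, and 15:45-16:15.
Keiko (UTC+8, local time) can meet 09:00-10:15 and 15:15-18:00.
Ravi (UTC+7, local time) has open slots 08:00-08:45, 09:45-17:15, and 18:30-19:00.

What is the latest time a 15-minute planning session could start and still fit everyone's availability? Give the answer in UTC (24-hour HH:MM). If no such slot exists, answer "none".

Freya → UTC: 04:00–04:45, 05:30–07:45, 08:15–08:30, 08:45–09:15.
Keiko → UTC: 01:00–02:15, 07:15–10:00.
Ravi → UTC: 01:00–01:45, 02:45–10:15, 11:30–12:00.
Freya ∩ Keiko: 07:15–07:45, 08:15–08:30, 08:45–09:15.
Freya ∩ Keiko ∩ Ravi: 07:15–07:45, 08:15–08:30, 08:45–09:15.
Windows ≥ 15 min: 07:15–07:45, 08:15–08:30, 08:45–09:15.
Latest start in the last window 08:45–09:15 is 09:15 − 15 min = 09:00.

09:00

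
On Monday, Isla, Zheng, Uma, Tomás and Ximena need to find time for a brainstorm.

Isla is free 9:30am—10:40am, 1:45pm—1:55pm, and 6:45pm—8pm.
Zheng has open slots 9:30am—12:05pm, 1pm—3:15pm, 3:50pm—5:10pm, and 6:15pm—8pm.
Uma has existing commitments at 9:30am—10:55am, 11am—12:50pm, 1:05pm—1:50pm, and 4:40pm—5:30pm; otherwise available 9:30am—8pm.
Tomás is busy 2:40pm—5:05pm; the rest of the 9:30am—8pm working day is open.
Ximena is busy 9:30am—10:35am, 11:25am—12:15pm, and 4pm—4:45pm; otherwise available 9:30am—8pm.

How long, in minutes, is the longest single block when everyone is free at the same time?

75 minutes

Uma free within 09:30–20:00: 10:55–11:00, 12:50–13:05, 13:50–16:40, 17:30–20:00.
Tomás free within 09:30–20:00: 09:30–14:40, 17:05–20:00.
Ximena free within 09:30–20:00: 10:35–11:25, 12:15–16:00, 16:45–20:00.
Isla ∩ Zheng: 09:30–10:40, 13:45–13:55, 18:45–20:00.
Isla ∩ Zheng ∩ Uma: 13:50–13:55, 18:45–20:00.
Isla ∩ Zheng ∩ Uma ∩ Tomás: 13:50–13:55, 18:45–20:00.
Isla ∩ Zheng ∩ Uma ∩ Tomás ∩ Ximena: 13:50–13:55, 18:45–20:00.
Common window lengths: 5, 75 min; longest is 75.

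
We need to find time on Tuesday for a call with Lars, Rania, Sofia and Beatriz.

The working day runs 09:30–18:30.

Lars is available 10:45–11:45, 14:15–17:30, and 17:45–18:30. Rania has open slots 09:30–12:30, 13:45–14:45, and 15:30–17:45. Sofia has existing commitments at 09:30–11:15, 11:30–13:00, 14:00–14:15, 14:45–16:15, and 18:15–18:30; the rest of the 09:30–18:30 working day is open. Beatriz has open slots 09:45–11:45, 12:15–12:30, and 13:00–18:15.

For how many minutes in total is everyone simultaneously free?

Sofia free within 09:30–18:30: 11:15–11:30, 13:00–14:00, 14:15–14:45, 16:15–18:15.
Lars ∩ Rania: 10:45–11:45, 14:15–14:45, 15:30–17:30.
Lars ∩ Rania ∩ Sofia: 11:15–11:30, 14:15–14:45, 16:15–17:30.
Lars ∩ Rania ∩ Sofia ∩ Beatriz: 11:15–11:30, 14:15–14:45, 16:15–17:30.
Total common minutes: 15 + 30 + 75 = 120.

120 minutes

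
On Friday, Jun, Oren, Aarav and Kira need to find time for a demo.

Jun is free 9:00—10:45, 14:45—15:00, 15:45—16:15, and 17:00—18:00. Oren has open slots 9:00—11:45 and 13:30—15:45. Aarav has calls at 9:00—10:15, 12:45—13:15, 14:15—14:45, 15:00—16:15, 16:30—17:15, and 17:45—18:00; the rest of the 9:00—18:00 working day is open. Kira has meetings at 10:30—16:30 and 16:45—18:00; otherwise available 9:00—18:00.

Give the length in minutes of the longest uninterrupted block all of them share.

15 minutes

Aarav free within 09:00–18:00: 10:15–12:45, 13:15–14:15, 14:45–15:00, 16:15–16:30, 17:15–17:45.
Kira free within 09:00–18:00: 09:00–10:30, 16:30–16:45.
Jun ∩ Oren: 09:00–10:45, 14:45–15:00.
Jun ∩ Oren ∩ Aarav: 10:15–10:45, 14:45–15:00.
Jun ∩ Oren ∩ Aarav ∩ Kira: 10:15–10:30.
Single common window of 15 minutes.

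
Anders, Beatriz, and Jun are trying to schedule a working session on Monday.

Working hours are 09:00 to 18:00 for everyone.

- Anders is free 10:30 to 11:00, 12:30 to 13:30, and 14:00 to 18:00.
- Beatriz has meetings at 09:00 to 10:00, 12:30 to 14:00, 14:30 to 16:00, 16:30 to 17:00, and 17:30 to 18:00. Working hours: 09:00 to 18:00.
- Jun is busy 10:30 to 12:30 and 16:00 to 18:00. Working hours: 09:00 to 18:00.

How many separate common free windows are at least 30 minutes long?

1

Beatriz free within 09:00–18:00: 10:00–12:30, 14:00–14:30, 16:00–16:30, 17:00–17:30.
Jun free within 09:00–18:00: 09:00–10:30, 12:30–16:00.
Anders ∩ Beatriz: 10:30–11:00, 14:00–14:30, 16:00–16:30, 17:00–17:30.
Anders ∩ Beatriz ∩ Jun: 14:00–14:30.
Windows ≥ 30 min: 14:00–14:30.
That's 1 window.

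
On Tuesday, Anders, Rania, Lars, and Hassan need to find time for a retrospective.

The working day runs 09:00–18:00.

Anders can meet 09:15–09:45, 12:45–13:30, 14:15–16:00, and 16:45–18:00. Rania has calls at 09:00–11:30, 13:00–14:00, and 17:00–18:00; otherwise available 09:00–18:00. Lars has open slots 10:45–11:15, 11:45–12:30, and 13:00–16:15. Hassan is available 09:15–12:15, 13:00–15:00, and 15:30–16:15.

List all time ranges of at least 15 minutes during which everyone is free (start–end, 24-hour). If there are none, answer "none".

Rania free within 09:00–18:00: 11:30–13:00, 14:00–17:00.
Anders ∩ Rania: 12:45–13:00, 14:15–16:00, 16:45–17:00.
Anders ∩ Rania ∩ Lars: 14:15–16:00.
Anders ∩ Rania ∩ Lars ∩ Hassan: 14:15–15:00, 15:30–16:00.
Windows ≥ 15 min: 14:15–15:00, 15:30–16:00.

14:15–15:00, 15:30–16:00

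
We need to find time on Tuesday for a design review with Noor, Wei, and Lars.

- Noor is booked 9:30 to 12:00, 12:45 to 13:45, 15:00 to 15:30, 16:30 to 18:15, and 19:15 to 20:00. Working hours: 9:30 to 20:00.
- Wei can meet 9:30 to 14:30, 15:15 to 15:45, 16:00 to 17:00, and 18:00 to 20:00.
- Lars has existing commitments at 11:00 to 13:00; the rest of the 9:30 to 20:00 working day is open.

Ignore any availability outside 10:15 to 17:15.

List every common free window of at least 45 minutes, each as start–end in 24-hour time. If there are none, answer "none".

13:45–14:30

Noor free within 09:30–20:00: 12:00–12:45, 13:45–15:00, 15:30–16:30, 18:15–19:15.
Lars free within 09:30–20:00: 09:30–11:00, 13:00–20:00.
Noor ∩ Wei: 12:00–12:45, 13:45–14:30, 15:30–15:45, 16:00–16:30, 18:15–19:15.
Noor ∩ Wei ∩ Lars: 13:45–14:30, 15:30–15:45, 16:00–16:30, 18:15–19:15.
Restricted to 10:15–17:15: 13:45–14:30, 15:30–15:45, 16:00–16:30.
Windows ≥ 45 min: 13:45–14:30.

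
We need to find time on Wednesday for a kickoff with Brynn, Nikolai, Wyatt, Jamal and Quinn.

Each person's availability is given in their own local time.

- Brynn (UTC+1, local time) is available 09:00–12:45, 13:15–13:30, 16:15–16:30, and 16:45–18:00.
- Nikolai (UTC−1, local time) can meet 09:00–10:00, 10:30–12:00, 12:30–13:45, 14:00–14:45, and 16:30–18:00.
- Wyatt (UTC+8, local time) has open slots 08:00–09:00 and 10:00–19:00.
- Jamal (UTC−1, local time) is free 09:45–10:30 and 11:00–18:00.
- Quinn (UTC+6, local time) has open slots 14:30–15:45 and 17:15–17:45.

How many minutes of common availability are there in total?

0 minutes

Brynn → UTC: 08:00–11:45, 12:15–12:30, 15:15–15:30, 15:45–17:00.
Nikolai → UTC: 10:00–11:00, 11:30–13:00, 13:30–14:45, 15:00–15:45, 17:30–19:00.
Wyatt → UTC: 00:00–01:00, 02:00–11:00.
Jamal → UTC: 10:45–11:30, 12:00–19:00.
Quinn → UTC: 08:30–09:45, 11:15–11:45.
Brynn ∩ Nikolai: 10:00–11:00, 11:30–11:45, 12:15–12:30, 15:15–15:30.
Brynn ∩ Nikolai ∩ Wyatt: 10:00–11:00.
Brynn ∩ Nikolai ∩ Wyatt ∩ Jamal: 10:45–11:00.
Brynn ∩ Nikolai ∩ Wyatt ∩ Jamal ∩ Quinn: (none).
Total common minutes: 0.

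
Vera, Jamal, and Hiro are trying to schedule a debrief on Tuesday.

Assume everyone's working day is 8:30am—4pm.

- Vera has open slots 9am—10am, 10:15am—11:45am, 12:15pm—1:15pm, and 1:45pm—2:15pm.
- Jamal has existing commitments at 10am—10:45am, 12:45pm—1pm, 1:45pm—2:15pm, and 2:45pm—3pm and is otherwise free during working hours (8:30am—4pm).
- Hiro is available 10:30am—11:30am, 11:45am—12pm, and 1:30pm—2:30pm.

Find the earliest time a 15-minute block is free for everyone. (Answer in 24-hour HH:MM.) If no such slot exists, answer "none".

10:45

Jamal free within 08:30–16:00: 08:30–10:00, 10:45–12:45, 13:00–13:45, 14:15–14:45, 15:00–16:00.
Vera ∩ Jamal: 09:00–10:00, 10:45–11:45, 12:15–12:45, 13:00–13:15.
Vera ∩ Jamal ∩ Hiro: 10:45–11:30.
Windows ≥ 15 min: 10:45–11:30.
Earliest such window starts at 10:45.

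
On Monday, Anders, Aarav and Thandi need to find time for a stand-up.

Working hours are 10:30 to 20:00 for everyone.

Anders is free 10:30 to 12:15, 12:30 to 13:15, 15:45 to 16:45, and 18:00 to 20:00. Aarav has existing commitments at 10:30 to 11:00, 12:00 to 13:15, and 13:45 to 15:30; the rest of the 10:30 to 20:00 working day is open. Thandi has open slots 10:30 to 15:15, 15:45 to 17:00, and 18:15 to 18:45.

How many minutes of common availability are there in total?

150 minutes

Aarav free within 10:30–20:00: 11:00–12:00, 13:15–13:45, 15:30–20:00.
Anders ∩ Aarav: 11:00–12:00, 15:45–16:45, 18:00–20:00.
Anders ∩ Aarav ∩ Thandi: 11:00–12:00, 15:45–16:45, 18:15–18:45.
Total common minutes: 60 + 60 + 30 = 150.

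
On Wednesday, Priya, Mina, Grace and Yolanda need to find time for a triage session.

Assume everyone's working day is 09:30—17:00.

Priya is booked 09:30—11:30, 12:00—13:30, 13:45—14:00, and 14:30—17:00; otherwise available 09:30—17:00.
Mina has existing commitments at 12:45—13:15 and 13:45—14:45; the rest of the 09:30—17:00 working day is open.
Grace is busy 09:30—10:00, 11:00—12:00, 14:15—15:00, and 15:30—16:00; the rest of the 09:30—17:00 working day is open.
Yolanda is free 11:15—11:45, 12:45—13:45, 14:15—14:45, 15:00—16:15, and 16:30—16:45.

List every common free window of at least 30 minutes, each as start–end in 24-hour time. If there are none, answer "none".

Priya free within 09:30–17:00: 11:30–12:00, 13:30–13:45, 14:00–14:30.
Mina free within 09:30–17:00: 09:30–12:45, 13:15–13:45, 14:45–17:00.
Grace free within 09:30–17:00: 10:00–11:00, 12:00–14:15, 15:00–15:30, 16:00–17:00.
Priya ∩ Mina: 11:30–12:00, 13:30–13:45.
Priya ∩ Mina ∩ Grace: 13:30–13:45.
Priya ∩ Mina ∩ Grace ∩ Yolanda: 13:30–13:45.
Windows ≥ 30 min: (none).

none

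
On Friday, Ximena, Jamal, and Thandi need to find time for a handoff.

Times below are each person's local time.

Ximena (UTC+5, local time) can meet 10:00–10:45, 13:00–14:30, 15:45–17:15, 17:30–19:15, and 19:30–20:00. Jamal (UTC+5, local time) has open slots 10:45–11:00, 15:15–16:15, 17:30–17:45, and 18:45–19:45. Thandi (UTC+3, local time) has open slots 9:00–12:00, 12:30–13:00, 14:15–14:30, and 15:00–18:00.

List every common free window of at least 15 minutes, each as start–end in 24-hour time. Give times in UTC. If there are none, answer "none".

12:30–12:45, 13:45–14:15, 14:30–14:45

Ximena → UTC: 05:00–05:45, 08:00–09:30, 10:45–12:15, 12:30–14:15, 14:30–15:00.
Jamal → UTC: 05:45–06:00, 10:15–11:15, 12:30–12:45, 13:45–14:45.
Thandi → UTC: 06:00–09:00, 09:30–10:00, 11:15–11:30, 12:00–15:00.
Ximena ∩ Jamal: 10:45–11:15, 12:30–12:45, 13:45–14:15, 14:30–14:45.
Ximena ∩ Jamal ∩ Thandi: 12:30–12:45, 13:45–14:15, 14:30–14:45.
Windows ≥ 15 min: 12:30–12:45, 13:45–14:15, 14:30–14:45.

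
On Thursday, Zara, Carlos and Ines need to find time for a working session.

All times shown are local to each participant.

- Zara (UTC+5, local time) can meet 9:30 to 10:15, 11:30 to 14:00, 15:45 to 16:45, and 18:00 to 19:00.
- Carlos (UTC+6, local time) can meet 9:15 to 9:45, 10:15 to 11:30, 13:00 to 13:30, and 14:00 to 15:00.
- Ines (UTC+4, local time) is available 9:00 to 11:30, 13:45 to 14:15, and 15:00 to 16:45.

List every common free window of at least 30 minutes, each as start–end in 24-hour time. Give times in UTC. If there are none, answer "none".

Zara → UTC: 04:30–05:15, 06:30–09:00, 10:45–11:45, 13:00–14:00.
Carlos → UTC: 03:15–03:45, 04:15–05:30, 07:00–07:30, 08:00–09:00.
Ines → UTC: 05:00–07:30, 09:45–10:15, 11:00–12:45.
Zara ∩ Carlos: 04:30–05:15, 07:00–07:30, 08:00–09:00.
Zara ∩ Carlos ∩ Ines: 05:00–05:15, 07:00–07:30.
Windows ≥ 30 min: 07:00–07:30.

07:00–07:30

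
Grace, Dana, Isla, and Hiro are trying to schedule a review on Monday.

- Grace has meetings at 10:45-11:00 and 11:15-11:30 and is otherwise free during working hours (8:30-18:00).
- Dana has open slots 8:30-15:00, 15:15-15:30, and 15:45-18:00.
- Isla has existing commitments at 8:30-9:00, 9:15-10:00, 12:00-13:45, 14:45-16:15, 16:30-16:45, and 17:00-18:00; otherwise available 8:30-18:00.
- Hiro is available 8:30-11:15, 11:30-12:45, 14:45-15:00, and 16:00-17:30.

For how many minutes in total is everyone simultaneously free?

Grace free within 08:30–18:00: 08:30–10:45, 11:00–11:15, 11:30–18:00.
Isla free within 08:30–18:00: 09:00–09:15, 10:00–12:00, 13:45–14:45, 16:15–16:30, 16:45–17:00.
Grace ∩ Dana: 08:30–10:45, 11:00–11:15, 11:30–15:00, 15:15–15:30, 15:45–18:00.
Grace ∩ Dana ∩ Isla: 09:00–09:15, 10:00–10:45, 11:00–11:15, 11:30–12:00, 13:45–14:45, 16:15–16:30, 16:45–17:00.
Grace ∩ Dana ∩ Isla ∩ Hiro: 09:00–09:15, 10:00–10:45, 11:00–11:15, 11:30–12:00, 16:15–16:30, 16:45–17:00.
Total common minutes: 15 + 45 + 15 + 30 + 15 + 15 = 135.

135 minutes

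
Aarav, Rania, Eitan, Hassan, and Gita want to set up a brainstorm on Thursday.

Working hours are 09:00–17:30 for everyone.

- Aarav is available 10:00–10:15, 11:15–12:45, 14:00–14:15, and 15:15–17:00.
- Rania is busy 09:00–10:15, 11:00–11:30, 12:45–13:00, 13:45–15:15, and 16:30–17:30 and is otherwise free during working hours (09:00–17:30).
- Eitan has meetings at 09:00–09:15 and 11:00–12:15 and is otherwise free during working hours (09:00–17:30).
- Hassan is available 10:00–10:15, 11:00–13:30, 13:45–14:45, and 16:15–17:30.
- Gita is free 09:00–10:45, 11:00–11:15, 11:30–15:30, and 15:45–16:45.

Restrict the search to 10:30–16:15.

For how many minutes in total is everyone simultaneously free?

30 minutes

Rania free within 09:00–17:30: 10:15–11:00, 11:30–12:45, 13:00–13:45, 15:15–16:30.
Eitan free within 09:00–17:30: 09:15–11:00, 12:15–17:30.
Aarav ∩ Rania: 11:30–12:45, 15:15–16:30.
Aarav ∩ Rania ∩ Eitan: 12:15–12:45, 15:15–16:30.
Aarav ∩ Rania ∩ Eitan ∩ Hassan: 12:15–12:45, 16:15–16:30.
Aarav ∩ Rania ∩ Eitan ∩ Hassan ∩ Gita: 12:15–12:45, 16:15–16:30.
Restricted to 10:30–16:15: 12:15–12:45.
Total common minutes: 30.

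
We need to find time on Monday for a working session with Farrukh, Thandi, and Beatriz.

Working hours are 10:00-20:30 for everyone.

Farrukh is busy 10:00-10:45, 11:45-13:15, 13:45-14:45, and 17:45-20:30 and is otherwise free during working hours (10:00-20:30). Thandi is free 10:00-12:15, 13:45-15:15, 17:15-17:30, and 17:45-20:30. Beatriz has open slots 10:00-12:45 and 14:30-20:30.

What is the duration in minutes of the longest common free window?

Farrukh free within 10:00–20:30: 10:45–11:45, 13:15–13:45, 14:45–17:45.
Farrukh ∩ Thandi: 10:45–11:45, 14:45–15:15, 17:15–17:30.
Farrukh ∩ Thandi ∩ Beatriz: 10:45–11:45, 14:45–15:15, 17:15–17:30.
Common window lengths: 60, 30, 15 min; longest is 60.

60 minutes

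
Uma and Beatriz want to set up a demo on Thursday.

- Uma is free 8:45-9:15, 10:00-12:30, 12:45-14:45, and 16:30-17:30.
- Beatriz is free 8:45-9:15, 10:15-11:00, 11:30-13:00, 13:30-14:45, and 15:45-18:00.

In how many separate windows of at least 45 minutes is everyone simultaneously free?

Uma ∩ Beatriz: 08:45–09:15, 10:15–11:00, 11:30–12:30, 12:45–13:00, 13:30–14:45, 16:30–17:30.
Windows ≥ 45 min: 10:15–11:00, 11:30–12:30, 13:30–14:45, 16:30–17:30.
That's 4 windows.

4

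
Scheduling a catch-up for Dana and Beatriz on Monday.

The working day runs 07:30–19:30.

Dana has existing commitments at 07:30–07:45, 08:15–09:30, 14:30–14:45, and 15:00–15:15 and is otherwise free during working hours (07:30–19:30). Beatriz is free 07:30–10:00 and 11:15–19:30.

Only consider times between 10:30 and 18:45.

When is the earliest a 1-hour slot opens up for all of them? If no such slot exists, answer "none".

Dana free within 07:30–19:30: 07:45–08:15, 09:30–14:30, 14:45–15:00, 15:15–19:30.
Dana ∩ Beatriz: 07:45–08:15, 09:30–10:00, 11:15–14:30, 14:45–15:00, 15:15–19:30.
Restricted to 10:30–18:45: 11:15–14:30, 14:45–15:00, 15:15–18:45.
Windows ≥ 60 min: 11:15–14:30, 15:15–18:45.
Earliest such window starts at 11:15.

11:15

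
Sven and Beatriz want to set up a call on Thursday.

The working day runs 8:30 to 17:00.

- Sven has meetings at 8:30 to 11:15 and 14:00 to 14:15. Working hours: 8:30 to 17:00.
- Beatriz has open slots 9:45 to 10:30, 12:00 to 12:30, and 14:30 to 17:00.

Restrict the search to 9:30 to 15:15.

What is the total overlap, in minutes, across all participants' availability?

Sven free within 08:30–17:00: 11:15–14:00, 14:15–17:00.
Sven ∩ Beatriz: 12:00–12:30, 14:30–17:00.
Restricted to 09:30–15:15: 12:00–12:30, 14:30–15:15.
Total common minutes: 30 + 45 = 75.

75 minutes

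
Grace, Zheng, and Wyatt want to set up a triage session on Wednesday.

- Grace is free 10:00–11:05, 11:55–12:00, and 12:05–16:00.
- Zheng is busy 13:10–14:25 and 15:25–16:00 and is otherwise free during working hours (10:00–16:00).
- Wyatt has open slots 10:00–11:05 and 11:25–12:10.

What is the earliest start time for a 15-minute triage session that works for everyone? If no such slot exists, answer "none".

10:00

Zheng free within 10:00–16:00: 10:00–13:10, 14:25–15:25.
Grace ∩ Zheng: 10:00–11:05, 11:55–12:00, 12:05–13:10, 14:25–15:25.
Grace ∩ Zheng ∩ Wyatt: 10:00–11:05, 11:55–12:00, 12:05–12:10.
Windows ≥ 15 min: 10:00–11:05.
Earliest such window starts at 10:00.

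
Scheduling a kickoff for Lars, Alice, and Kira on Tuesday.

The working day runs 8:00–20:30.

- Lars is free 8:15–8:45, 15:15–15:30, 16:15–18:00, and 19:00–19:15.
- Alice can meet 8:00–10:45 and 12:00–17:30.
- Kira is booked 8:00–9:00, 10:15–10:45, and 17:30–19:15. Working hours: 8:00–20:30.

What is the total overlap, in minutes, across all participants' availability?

Kira free within 08:00–20:30: 09:00–10:15, 10:45–17:30, 19:15–20:30.
Lars ∩ Alice: 08:15–08:45, 15:15–15:30, 16:15–17:30.
Lars ∩ Alice ∩ Kira: 15:15–15:30, 16:15–17:30.
Total common minutes: 15 + 75 = 90.

90 minutes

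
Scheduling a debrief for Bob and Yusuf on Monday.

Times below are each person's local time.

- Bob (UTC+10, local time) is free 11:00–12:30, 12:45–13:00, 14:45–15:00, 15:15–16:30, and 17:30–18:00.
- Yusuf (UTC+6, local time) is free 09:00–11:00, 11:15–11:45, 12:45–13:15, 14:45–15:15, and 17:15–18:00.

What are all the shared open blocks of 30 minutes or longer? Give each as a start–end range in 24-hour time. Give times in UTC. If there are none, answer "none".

05:15–05:45

Bob → UTC: 01:00–02:30, 02:45–03:00, 04:45–05:00, 05:15–06:30, 07:30–08:00.
Yusuf → UTC: 03:00–05:00, 05:15–05:45, 06:45–07:15, 08:45–09:15, 11:15–12:00.
Bob ∩ Yusuf: 04:45–05:00, 05:15–05:45.
Windows ≥ 30 min: 05:15–05:45.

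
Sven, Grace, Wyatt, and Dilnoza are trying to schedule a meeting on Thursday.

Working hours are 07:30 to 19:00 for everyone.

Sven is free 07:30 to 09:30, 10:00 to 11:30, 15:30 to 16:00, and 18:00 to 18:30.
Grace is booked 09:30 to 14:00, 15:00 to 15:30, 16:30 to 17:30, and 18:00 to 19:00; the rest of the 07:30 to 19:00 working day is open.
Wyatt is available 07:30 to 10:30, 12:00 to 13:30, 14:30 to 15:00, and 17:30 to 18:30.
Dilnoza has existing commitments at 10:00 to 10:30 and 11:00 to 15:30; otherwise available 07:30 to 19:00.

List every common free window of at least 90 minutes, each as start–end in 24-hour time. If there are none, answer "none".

Grace free within 07:30–19:00: 07:30–09:30, 14:00–15:00, 15:30–16:30, 17:30–18:00.
Dilnoza free within 07:30–19:00: 07:30–10:00, 10:30–11:00, 15:30–19:00.
Sven ∩ Grace: 07:30–09:30, 15:30–16:00.
Sven ∩ Grace ∩ Wyatt: 07:30–09:30.
Sven ∩ Grace ∩ Wyatt ∩ Dilnoza: 07:30–09:30.
Windows ≥ 90 min: 07:30–09:30.

07:30–09:30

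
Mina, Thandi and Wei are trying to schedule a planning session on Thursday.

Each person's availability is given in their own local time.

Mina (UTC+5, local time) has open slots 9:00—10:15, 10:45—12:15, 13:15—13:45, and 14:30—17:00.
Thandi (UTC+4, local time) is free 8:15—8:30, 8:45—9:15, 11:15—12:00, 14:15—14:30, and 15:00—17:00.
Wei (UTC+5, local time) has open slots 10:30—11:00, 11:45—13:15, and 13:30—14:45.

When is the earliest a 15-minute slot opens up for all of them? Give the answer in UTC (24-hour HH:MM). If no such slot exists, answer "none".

Mina → UTC: 04:00–05:15, 05:45–07:15, 08:15–08:45, 09:30–12:00.
Thandi → UTC: 04:15–04:30, 04:45–05:15, 07:15–08:00, 10:15–10:30, 11:00–13:00.
Wei → UTC: 05:30–06:00, 06:45–08:15, 08:30–09:45.
Mina ∩ Thandi: 04:15–04:30, 04:45–05:15, 10:15–10:30, 11:00–12:00.
Mina ∩ Thandi ∩ Wei: (none).
Windows ≥ 15 min: (none).

none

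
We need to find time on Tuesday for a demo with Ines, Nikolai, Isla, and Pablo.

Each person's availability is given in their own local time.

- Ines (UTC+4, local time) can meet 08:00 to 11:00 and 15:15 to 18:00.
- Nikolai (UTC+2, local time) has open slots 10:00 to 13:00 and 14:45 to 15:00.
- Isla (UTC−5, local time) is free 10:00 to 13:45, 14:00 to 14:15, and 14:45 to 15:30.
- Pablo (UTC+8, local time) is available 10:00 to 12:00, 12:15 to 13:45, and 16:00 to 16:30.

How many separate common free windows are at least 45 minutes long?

Ines → UTC: 04:00–07:00, 11:15–14:00.
Nikolai → UTC: 08:00–11:00, 12:45–13:00.
Isla → UTC: 15:00–18:45, 19:00–19:15, 19:45–20:30.
Pablo → UTC: 02:00–04:00, 04:15–05:45, 08:00–08:30.
Ines ∩ Nikolai: 12:45–13:00.
Ines ∩ Nikolai ∩ Isla: (none).
Ines ∩ Nikolai ∩ Isla ∩ Pablo: (none).
Windows ≥ 45 min: (none).
That's 0 windows.

0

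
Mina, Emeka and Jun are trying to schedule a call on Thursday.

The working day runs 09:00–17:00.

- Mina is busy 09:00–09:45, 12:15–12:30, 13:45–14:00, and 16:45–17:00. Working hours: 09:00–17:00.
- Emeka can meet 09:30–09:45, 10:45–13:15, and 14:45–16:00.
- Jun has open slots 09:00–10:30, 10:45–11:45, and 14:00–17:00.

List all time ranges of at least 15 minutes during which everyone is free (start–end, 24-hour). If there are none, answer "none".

Mina free within 09:00–17:00: 09:45–12:15, 12:30–13:45, 14:00–16:45.
Mina ∩ Emeka: 10:45–12:15, 12:30–13:15, 14:45–16:00.
Mina ∩ Emeka ∩ Jun: 10:45–11:45, 14:45–16:00.
Windows ≥ 15 min: 10:45–11:45, 14:45–16:00.

10:45–11:45, 14:45–16:00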